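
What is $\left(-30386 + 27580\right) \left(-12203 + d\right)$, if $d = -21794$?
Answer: $95395582$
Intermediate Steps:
$\left(-30386 + 27580\right) \left(-12203 + d\right) = \left(-30386 + 27580\right) \left(-12203 - 21794\right) = \left(-2806\right) \left(-33997\right) = 95395582$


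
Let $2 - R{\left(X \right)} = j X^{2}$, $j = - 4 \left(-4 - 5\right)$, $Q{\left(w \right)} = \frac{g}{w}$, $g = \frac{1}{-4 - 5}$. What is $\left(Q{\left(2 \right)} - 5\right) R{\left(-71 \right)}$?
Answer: $\frac{8257067}{9} \approx 9.1745 \cdot 10^{5}$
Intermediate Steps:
$g = - \frac{1}{9}$ ($g = \frac{1}{-9} = - \frac{1}{9} \approx -0.11111$)
$Q{\left(w \right)} = - \frac{1}{9 w}$
$j = 36$ ($j = \left(-4\right) \left(-9\right) = 36$)
$R{\left(X \right)} = 2 - 36 X^{2}$
$\left(Q{\left(2 \right)} - 5\right) R{\left(-71 \right)} = \left(- \frac{1}{9 \cdot 2} - 5\right) \left(2 - 36 \left(-71\right)^{2}\right) = \left(\left(- \frac{1}{9}\right) \frac{1}{2} - 5\right) \left(2 - 181476\right) = \left(- \frac{1}{18} - 5\right) \left(2 - 181476\right) = \left(- \frac{91}{18}\right) \left(-181474\right) = \frac{8257067}{9}$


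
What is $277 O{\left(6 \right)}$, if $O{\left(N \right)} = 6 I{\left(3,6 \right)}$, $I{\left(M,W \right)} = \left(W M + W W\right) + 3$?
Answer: $94734$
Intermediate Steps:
$I{\left(M,W \right)} = 3 + W^{2} + M W$ ($I{\left(M,W \right)} = \left(M W + W^{2}\right) + 3 = \left(W^{2} + M W\right) + 3 = 3 + W^{2} + M W$)
$O{\left(N \right)} = 342$ ($O{\left(N \right)} = 6 \left(3 + 6^{2} + 3 \cdot 6\right) = 6 \left(3 + 36 + 18\right) = 6 \cdot 57 = 342$)
$277 O{\left(6 \right)} = 277 \cdot 342 = 94734$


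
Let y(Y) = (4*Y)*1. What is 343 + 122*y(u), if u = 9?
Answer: 4735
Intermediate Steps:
y(Y) = 4*Y
343 + 122*y(u) = 343 + 122*(4*9) = 343 + 122*36 = 343 + 4392 = 4735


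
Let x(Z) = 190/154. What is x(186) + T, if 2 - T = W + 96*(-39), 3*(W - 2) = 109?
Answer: 856756/231 ≈ 3708.9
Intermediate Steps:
W = 115/3 (W = 2 + (⅓)*109 = 2 + 109/3 = 115/3 ≈ 38.333)
x(Z) = 95/77 (x(Z) = 190*(1/154) = 95/77)
T = 11123/3 (T = 2 - (115/3 + 96*(-39)) = 2 - (115/3 - 3744) = 2 - 1*(-11117/3) = 2 + 11117/3 = 11123/3 ≈ 3707.7)
x(186) + T = 95/77 + 11123/3 = 856756/231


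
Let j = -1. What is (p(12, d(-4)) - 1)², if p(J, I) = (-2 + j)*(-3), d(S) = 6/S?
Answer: 64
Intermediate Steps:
p(J, I) = 9 (p(J, I) = (-2 - 1)*(-3) = -3*(-3) = 9)
(p(12, d(-4)) - 1)² = (9 - 1)² = 8² = 64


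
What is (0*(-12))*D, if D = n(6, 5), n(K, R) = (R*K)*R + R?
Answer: 0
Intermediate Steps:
n(K, R) = R + K*R² (n(K, R) = (K*R)*R + R = K*R² + R = R + K*R²)
D = 155 (D = 5*(1 + 6*5) = 5*(1 + 30) = 5*31 = 155)
(0*(-12))*D = (0*(-12))*155 = 0*155 = 0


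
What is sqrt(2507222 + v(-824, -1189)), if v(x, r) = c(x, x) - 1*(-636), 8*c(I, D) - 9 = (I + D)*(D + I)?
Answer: 7*sqrt(929746)/4 ≈ 1687.4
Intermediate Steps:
c(I, D) = 9/8 + (D + I)**2/8 (c(I, D) = 9/8 + ((I + D)*(D + I))/8 = 9/8 + ((D + I)*(D + I))/8 = 9/8 + (D + I)**2/8)
v(x, r) = 5097/8 + x**2/2 (v(x, r) = (9/8 + (x + x)**2/8) - 1*(-636) = (9/8 + (2*x)**2/8) + 636 = (9/8 + (4*x**2)/8) + 636 = (9/8 + x**2/2) + 636 = 5097/8 + x**2/2)
sqrt(2507222 + v(-824, -1189)) = sqrt(2507222 + (5097/8 + (1/2)*(-824)**2)) = sqrt(2507222 + (5097/8 + (1/2)*678976)) = sqrt(2507222 + (5097/8 + 339488)) = sqrt(2507222 + 2721001/8) = sqrt(22778777/8) = 7*sqrt(929746)/4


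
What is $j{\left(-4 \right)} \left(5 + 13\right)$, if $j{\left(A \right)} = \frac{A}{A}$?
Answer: $18$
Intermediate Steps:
$j{\left(A \right)} = 1$
$j{\left(-4 \right)} \left(5 + 13\right) = 1 \left(5 + 13\right) = 1 \cdot 18 = 18$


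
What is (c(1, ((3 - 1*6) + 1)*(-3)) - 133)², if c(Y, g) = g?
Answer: 16129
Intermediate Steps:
(c(1, ((3 - 1*6) + 1)*(-3)) - 133)² = (((3 - 1*6) + 1)*(-3) - 133)² = (((3 - 6) + 1)*(-3) - 133)² = ((-3 + 1)*(-3) - 133)² = (-2*(-3) - 133)² = (6 - 133)² = (-127)² = 16129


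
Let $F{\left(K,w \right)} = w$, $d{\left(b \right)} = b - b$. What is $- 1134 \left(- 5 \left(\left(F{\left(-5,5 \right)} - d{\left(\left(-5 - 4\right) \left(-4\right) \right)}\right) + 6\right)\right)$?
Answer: $62370$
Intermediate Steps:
$d{\left(b \right)} = 0$
$- 1134 \left(- 5 \left(\left(F{\left(-5,5 \right)} - d{\left(\left(-5 - 4\right) \left(-4\right) \right)}\right) + 6\right)\right) = - 1134 \left(- 5 \left(\left(5 - 0\right) + 6\right)\right) = - 1134 \left(- 5 \left(\left(5 + 0\right) + 6\right)\right) = - 1134 \left(- 5 \left(5 + 6\right)\right) = - 1134 \left(\left(-5\right) 11\right) = \left(-1134\right) \left(-55\right) = 62370$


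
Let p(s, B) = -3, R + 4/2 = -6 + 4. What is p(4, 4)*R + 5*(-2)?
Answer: 2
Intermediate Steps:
R = -4 (R = -2 + (-6 + 4) = -2 - 2 = -4)
p(4, 4)*R + 5*(-2) = -3*(-4) + 5*(-2) = 12 - 10 = 2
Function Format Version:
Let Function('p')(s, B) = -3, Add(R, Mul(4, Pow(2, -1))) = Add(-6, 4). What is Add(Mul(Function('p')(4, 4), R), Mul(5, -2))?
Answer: 2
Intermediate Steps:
R = -4 (R = Add(-2, Add(-6, 4)) = Add(-2, -2) = -4)
Add(Mul(Function('p')(4, 4), R), Mul(5, -2)) = Add(Mul(-3, -4), Mul(5, -2)) = Add(12, -10) = 2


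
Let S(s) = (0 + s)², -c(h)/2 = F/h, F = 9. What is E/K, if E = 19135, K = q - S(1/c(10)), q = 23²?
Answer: 1549935/42824 ≈ 36.193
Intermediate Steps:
c(h) = -18/h
S(s) = s²
q = 529
K = 42824/81 (K = 529 - (1/(-18/10))² = 529 - (1/(-18*⅒))² = 529 - (1/(-9/5))² = 529 - (-5/9)² = 529 - 1*25/81 = 529 - 25/81 = 42824/81 ≈ 528.69)
E/K = 19135/(42824/81) = 19135*(81/42824) = 1549935/42824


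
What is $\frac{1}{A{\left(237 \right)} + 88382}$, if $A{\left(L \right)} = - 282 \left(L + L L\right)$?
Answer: $- \frac{1}{15818110} \approx -6.3219 \cdot 10^{-8}$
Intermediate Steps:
$A{\left(L \right)} = - 282 L - 282 L^{2}$ ($A{\left(L \right)} = - 282 \left(L + L^{2}\right) = - 282 L - 282 L^{2}$)
$\frac{1}{A{\left(237 \right)} + 88382} = \frac{1}{\left(-282\right) 237 \left(1 + 237\right) + 88382} = \frac{1}{\left(-282\right) 237 \cdot 238 + 88382} = \frac{1}{-15906492 + 88382} = \frac{1}{-15818110} = - \frac{1}{15818110}$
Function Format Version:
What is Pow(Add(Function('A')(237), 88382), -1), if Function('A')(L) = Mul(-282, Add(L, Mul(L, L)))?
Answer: Rational(-1, 15818110) ≈ -6.3219e-8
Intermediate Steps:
Function('A')(L) = Add(Mul(-282, L), Mul(-282, Pow(L, 2))) (Function('A')(L) = Mul(-282, Add(L, Pow(L, 2))) = Add(Mul(-282, L), Mul(-282, Pow(L, 2))))
Pow(Add(Function('A')(237), 88382), -1) = Pow(Add(Mul(-282, 237, Add(1, 237)), 88382), -1) = Pow(Add(Mul(-282, 237, 238), 88382), -1) = Pow(Add(-15906492, 88382), -1) = Pow(-15818110, -1) = Rational(-1, 15818110)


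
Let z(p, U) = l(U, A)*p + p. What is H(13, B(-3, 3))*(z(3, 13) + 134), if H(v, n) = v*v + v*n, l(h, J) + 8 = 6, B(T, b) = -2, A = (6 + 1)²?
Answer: 18733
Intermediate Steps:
A = 49 (A = 7² = 49)
l(h, J) = -2 (l(h, J) = -8 + 6 = -2)
H(v, n) = v² + n*v
z(p, U) = -p (z(p, U) = -2*p + p = -p)
H(13, B(-3, 3))*(z(3, 13) + 134) = (13*(-2 + 13))*(-1*3 + 134) = (13*11)*(-3 + 134) = 143*131 = 18733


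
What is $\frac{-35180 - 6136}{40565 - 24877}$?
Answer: $- \frac{10329}{3922} \approx -2.6336$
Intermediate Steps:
$\frac{-35180 - 6136}{40565 - 24877} = - \frac{41316}{15688} = \left(-41316\right) \frac{1}{15688} = - \frac{10329}{3922}$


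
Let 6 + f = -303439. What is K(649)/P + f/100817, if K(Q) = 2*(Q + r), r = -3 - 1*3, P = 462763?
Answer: -140293467873/46654377371 ≈ -3.0071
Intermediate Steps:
f = -303445 (f = -6 - 303439 = -303445)
r = -6 (r = -3 - 3 = -6)
K(Q) = -12 + 2*Q (K(Q) = 2*(Q - 6) = 2*(-6 + Q) = -12 + 2*Q)
K(649)/P + f/100817 = (-12 + 2*649)/462763 - 303445/100817 = (-12 + 1298)*(1/462763) - 303445*1/100817 = 1286*(1/462763) - 303445/100817 = 1286/462763 - 303445/100817 = -140293467873/46654377371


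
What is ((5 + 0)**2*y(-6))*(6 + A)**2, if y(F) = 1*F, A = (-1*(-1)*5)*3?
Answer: -66150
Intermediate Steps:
A = 15 (A = (1*5)*3 = 5*3 = 15)
y(F) = F
((5 + 0)**2*y(-6))*(6 + A)**2 = ((5 + 0)**2*(-6))*(6 + 15)**2 = (5**2*(-6))*21**2 = (25*(-6))*441 = -150*441 = -66150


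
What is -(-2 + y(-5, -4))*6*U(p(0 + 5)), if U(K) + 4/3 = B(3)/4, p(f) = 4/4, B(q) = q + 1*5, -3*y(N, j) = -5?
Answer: 4/3 ≈ 1.3333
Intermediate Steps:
y(N, j) = 5/3 (y(N, j) = -1/3*(-5) = 5/3)
B(q) = 5 + q (B(q) = q + 5 = 5 + q)
p(f) = 1 (p(f) = 4*(1/4) = 1)
U(K) = 2/3 (U(K) = -4/3 + (5 + 3)/4 = -4/3 + 8*(1/4) = -4/3 + 2 = 2/3)
-(-2 + y(-5, -4))*6*U(p(0 + 5)) = -(-2 + 5/3)*6*2/3 = -(-1/3*6)*2/3 = -(-2)*2/3 = -1*(-4/3) = 4/3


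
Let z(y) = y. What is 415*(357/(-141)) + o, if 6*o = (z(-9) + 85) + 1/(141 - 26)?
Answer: -33664823/32430 ≈ -1038.1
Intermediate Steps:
o = 8741/690 (o = ((-9 + 85) + 1/(141 - 26))/6 = (76 + 1/115)/6 = (⅙)*(8741/115) = 8741/690 ≈ 12.668)
415*(357/(-141)) + o = 415*(357/(-141)) + 8741/690 = 415*(357*(-1/141)) + 8741/690 = 415*(-119/47) + 8741/690 = -49385/47 + 8741/690 = -33664823/32430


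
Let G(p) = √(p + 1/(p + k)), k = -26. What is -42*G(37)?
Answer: -84*√1122/11 ≈ -255.79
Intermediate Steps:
G(p) = √(p + 1/(-26 + p)) (G(p) = √(p + 1/(p - 26)) = √(p + 1/(-26 + p)))
-42*G(37) = -42*√(1 + 37*(-26 + 37))/√(-26 + 37) = -42*√11*√(1 + 37*11)/11 = -42*√11*√(1 + 407)/11 = -42*2*√1122/11 = -84*√1122/11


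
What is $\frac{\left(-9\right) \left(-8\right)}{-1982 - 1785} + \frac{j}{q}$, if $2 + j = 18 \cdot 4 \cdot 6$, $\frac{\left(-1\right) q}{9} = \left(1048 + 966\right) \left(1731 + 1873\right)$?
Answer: $- \frac{2352549649}{123041716884} \approx -0.01912$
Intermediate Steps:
$q = -65326104$ ($q = - 9 \left(1048 + 966\right) \left(1731 + 1873\right) = - 9 \cdot 2014 \cdot 3604 = \left(-9\right) 7258456 = -65326104$)
$j = 430$ ($j = -2 + 18 \cdot 4 \cdot 6 = -2 + 72 \cdot 6 = -2 + 432 = 430$)
$\frac{\left(-9\right) \left(-8\right)}{-1982 - 1785} + \frac{j}{q} = \frac{\left(-9\right) \left(-8\right)}{-1982 - 1785} + \frac{430}{-65326104} = \frac{72}{-3767} + 430 \left(- \frac{1}{65326104}\right) = 72 \left(- \frac{1}{3767}\right) - \frac{215}{32663052} = - \frac{72}{3767} - \frac{215}{32663052} = - \frac{2352549649}{123041716884}$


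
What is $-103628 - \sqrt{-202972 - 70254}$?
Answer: $-103628 - i \sqrt{273226} \approx -1.0363 \cdot 10^{5} - 522.71 i$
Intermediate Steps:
$-103628 - \sqrt{-202972 - 70254} = -103628 - \sqrt{-273226} = -103628 - i \sqrt{273226}$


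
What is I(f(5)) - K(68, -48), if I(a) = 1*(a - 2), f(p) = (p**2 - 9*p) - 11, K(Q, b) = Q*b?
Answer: 3231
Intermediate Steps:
f(p) = -11 + p**2 - 9*p
I(a) = -2 + a (I(a) = 1*(-2 + a) = -2 + a)
I(f(5)) - K(68, -48) = (-2 + (-11 + 5**2 - 9*5)) - 68*(-48) = (-2 + (-11 + 25 - 45)) - 1*(-3264) = (-2 - 31) + 3264 = -33 + 3264 = 3231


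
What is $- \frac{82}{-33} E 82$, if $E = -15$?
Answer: $- \frac{33620}{11} \approx -3056.4$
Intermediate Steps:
$- \frac{82}{-33} E 82 = - \frac{82}{-33} \left(-15\right) 82 = - 82 \left(- \frac{1}{33}\right) \left(-15\right) 82 = - \left(- \frac{82}{33}\right) \left(-15\right) 82 = - \frac{410 \cdot 82}{11} = \left(-1\right) \frac{33620}{11} = - \frac{33620}{11}$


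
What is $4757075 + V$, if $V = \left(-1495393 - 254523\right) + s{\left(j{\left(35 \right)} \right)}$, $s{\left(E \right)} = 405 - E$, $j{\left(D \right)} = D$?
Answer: $3007529$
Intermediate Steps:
$V = -1749546$ ($V = \left(-1495393 - 254523\right) + \left(405 - 35\right) = -1749916 + \left(405 - 35\right) = -1749916 + 370 = -1749546$)
$4757075 + V = 4757075 - 1749546 = 3007529$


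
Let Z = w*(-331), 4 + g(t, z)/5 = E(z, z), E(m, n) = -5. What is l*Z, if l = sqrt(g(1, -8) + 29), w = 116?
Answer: -153584*I ≈ -1.5358e+5*I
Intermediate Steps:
g(t, z) = -45 (g(t, z) = -20 + 5*(-5) = -20 - 25 = -45)
Z = -38396 (Z = 116*(-331) = -38396)
l = 4*I (l = sqrt(-45 + 29) = sqrt(-16) = 4*I ≈ 4.0*I)
l*Z = (4*I)*(-38396) = -153584*I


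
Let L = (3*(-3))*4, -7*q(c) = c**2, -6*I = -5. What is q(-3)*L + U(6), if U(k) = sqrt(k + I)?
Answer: 324/7 + sqrt(246)/6 ≈ 48.900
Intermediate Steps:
I = 5/6 (I = -1/6*(-5) = 5/6 ≈ 0.83333)
U(k) = sqrt(5/6 + k) (U(k) = sqrt(k + 5/6) = sqrt(5/6 + k))
q(c) = -c**2/7
L = -36 (L = -9*4 = -36)
q(-3)*L + U(6) = -1/7*(-3)**2*(-36) + sqrt(30 + 36*6)/6 = -1/7*9*(-36) + sqrt(30 + 216)/6 = -9/7*(-36) + sqrt(246)/6 = 324/7 + sqrt(246)/6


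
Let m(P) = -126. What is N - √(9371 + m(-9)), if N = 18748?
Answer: 18748 - 43*√5 ≈ 18652.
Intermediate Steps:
N - √(9371 + m(-9)) = 18748 - √(9371 - 126) = 18748 - √9245 = 18748 - 43*√5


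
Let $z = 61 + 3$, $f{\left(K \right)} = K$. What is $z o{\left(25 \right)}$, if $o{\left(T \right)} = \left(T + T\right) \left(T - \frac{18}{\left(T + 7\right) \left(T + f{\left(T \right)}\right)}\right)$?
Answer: $79964$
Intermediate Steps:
$z = 64$
$o{\left(T \right)} = 2 T \left(T - \frac{9}{T \left(7 + T\right)}\right)$ ($o{\left(T \right)} = \left(T + T\right) \left(T - \frac{18}{\left(T + 7\right) \left(T + T\right)}\right) = 2 T \left(T - \frac{18}{\left(7 + T\right) 2 T}\right) = 2 T \left(T - \frac{18}{2 T \left(7 + T\right)}\right) = 2 T \left(T - 18 \frac{1}{2 T \left(7 + T\right)}\right) = 2 T \left(T - \frac{9}{T \left(7 + T\right)}\right)$)
$z o{\left(25 \right)} = 64 \frac{2 \left(-9 + 25^{3} + 7 \cdot 25^{2}\right)}{7 + 25} = 64 \frac{2 \left(-9 + 15625 + 7 \cdot 625\right)}{32} = 64 \cdot 2 \cdot \frac{1}{32} \left(-9 + 15625 + 4375\right) = 64 \cdot 2 \cdot \frac{1}{32} \cdot 19991 = 64 \cdot \frac{19991}{16} = 79964$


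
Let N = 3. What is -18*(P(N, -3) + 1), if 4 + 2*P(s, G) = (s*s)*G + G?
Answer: 288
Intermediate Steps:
P(s, G) = -2 + G/2 + G*s²/2 (P(s, G) = -2 + ((s*s)*G + G)/2 = -2 + (s²*G + G)/2 = -2 + (G*s² + G)/2 = -2 + (G + G*s²)/2 = -2 + (G/2 + G*s²/2) = -2 + G/2 + G*s²/2)
-18*(P(N, -3) + 1) = -18*((-2 + (½)*(-3) + (½)*(-3)*3²) + 1) = -18*((-2 - 3/2 + (½)*(-3)*9) + 1) = -18*((-2 - 3/2 - 27/2) + 1) = -18*(-17 + 1) = -18*(-16) = 288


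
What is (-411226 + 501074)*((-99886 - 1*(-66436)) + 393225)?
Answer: 32325064200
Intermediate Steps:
(-411226 + 501074)*((-99886 - 1*(-66436)) + 393225) = 89848*((-99886 + 66436) + 393225) = 89848*(-33450 + 393225) = 89848*359775 = 32325064200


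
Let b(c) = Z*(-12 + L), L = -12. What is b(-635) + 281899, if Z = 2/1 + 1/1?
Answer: 281827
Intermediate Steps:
Z = 3 (Z = 2*1 + 1*1 = 2 + 1 = 3)
b(c) = -72 (b(c) = 3*(-12 - 12) = 3*(-24) = -72)
b(-635) + 281899 = -72 + 281899 = 281827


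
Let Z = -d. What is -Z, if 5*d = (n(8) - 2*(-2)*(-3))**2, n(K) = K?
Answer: 16/5 ≈ 3.2000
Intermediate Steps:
d = 16/5 (d = (8 - 2*(-2)*(-3))**2/5 = (8 + 4*(-3))**2/5 = (8 - 12)**2/5 = (1/5)*(-4)**2 = (1/5)*16 = 16/5 ≈ 3.2000)
Z = -16/5 (Z = -1*16/5 = -16/5 ≈ -3.2000)
-Z = -1*(-16/5) = 16/5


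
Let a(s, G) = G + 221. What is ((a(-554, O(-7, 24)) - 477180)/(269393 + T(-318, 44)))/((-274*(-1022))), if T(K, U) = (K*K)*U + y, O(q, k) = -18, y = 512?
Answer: -476977/1321553222108 ≈ -3.6092e-7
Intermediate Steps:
a(s, G) = 221 + G
T(K, U) = 512 + U*K**2 (T(K, U) = (K*K)*U + 512 = K**2*U + 512 = U*K**2 + 512 = 512 + U*K**2)
((a(-554, O(-7, 24)) - 477180)/(269393 + T(-318, 44)))/((-274*(-1022))) = (((221 - 18) - 477180)/(269393 + (512 + 44*(-318)**2)))/((-274*(-1022))) = ((203 - 477180)/(269393 + (512 + 44*101124)))/280028 = -476977/(269393 + (512 + 4449456))*(1/280028) = -476977/(269393 + 4449968)*(1/280028) = -476977/4719361*(1/280028) = -476977*1/4719361*(1/280028) = -476977/4719361*1/280028 = -476977/1321553222108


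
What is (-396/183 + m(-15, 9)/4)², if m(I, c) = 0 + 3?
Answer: 119025/59536 ≈ 1.9992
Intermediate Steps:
m(I, c) = 3
(-396/183 + m(-15, 9)/4)² = (-396/183 + 3/4)² = (-396*1/183 + 3*(¼))² = (-132/61 + ¾)² = (-345/244)² = 119025/59536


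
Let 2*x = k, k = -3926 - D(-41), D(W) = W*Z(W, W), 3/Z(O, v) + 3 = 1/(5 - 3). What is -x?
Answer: 9938/5 ≈ 1987.6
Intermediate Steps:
Z(O, v) = -6/5 (Z(O, v) = 3/(-3 + 1/(5 - 3)) = 3/(-3 + 1/2) = 3/(-3 + ½) = 3/(-5/2) = 3*(-⅖) = -6/5)
D(W) = -6*W/5 (D(W) = W*(-6/5) = -6*W/5)
k = -19876/5 (k = -3926 - (-6)*(-41)/5 = -3926 - 1*246/5 = -3926 - 246/5 = -19876/5 ≈ -3975.2)
x = -9938/5 (x = (½)*(-19876/5) = -9938/5 ≈ -1987.6)
-x = -1*(-9938/5) = 9938/5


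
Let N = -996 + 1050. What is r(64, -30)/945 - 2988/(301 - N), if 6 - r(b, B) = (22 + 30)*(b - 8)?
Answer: -3541442/233415 ≈ -15.172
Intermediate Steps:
r(b, B) = 422 - 52*b (r(b, B) = 6 - (22 + 30)*(b - 8) = 6 - 52*(-8 + b) = 6 - (-416 + 52*b) = 6 + (416 - 52*b) = 422 - 52*b)
N = 54
r(64, -30)/945 - 2988/(301 - N) = (422 - 52*64)/945 - 2988/(301 - 1*54) = (422 - 3328)*(1/945) - 2988/(301 - 54) = -2906*1/945 - 2988/247 = -2906/945 - 2988*1/247 = -2906/945 - 2988/247 = -3541442/233415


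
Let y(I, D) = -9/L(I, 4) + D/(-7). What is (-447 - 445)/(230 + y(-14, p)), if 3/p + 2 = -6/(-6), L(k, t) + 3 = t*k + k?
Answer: -113953/29453 ≈ -3.8690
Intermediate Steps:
L(k, t) = -3 + k + k*t (L(k, t) = -3 + (t*k + k) = -3 + (k*t + k) = -3 + (k + k*t) = -3 + k + k*t)
p = -3 (p = 3/(-2 - 6/(-6)) = 3/(-2 - 6*(-⅙)) = 3/(-2 + 1) = 3/(-1) = 3*(-1) = -3)
y(I, D) = -9/(-3 + 5*I) - D/7 (y(I, D) = -9/(-3 + I + I*4) + D/(-7) = -9/(-3 + I + 4*I) + D*(-⅐) = -9/(-3 + 5*I) - D/7)
(-447 - 445)/(230 + y(-14, p)) = (-447 - 445)/(230 + (-63 - 1*(-3)*(-3 + 5*(-14)))/(7*(-3 + 5*(-14)))) = -892/(230 + (-63 - 1*(-3)*(-3 - 70))/(7*(-3 - 70))) = -892/(230 + (⅐)*(-63 - 1*(-3)*(-73))/(-73)) = -892/(230 + (⅐)*(-1/73)*(-63 - 219)) = -892/(230 + (⅐)*(-1/73)*(-282)) = -892/(230 + 282/511) = -892/117812/511 = -892*511/117812 = -113953/29453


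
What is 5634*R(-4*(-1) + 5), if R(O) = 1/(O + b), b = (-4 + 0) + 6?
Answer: 5634/11 ≈ 512.18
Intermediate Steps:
b = 2 (b = -4 + 6 = 2)
R(O) = 1/(2 + O) (R(O) = 1/(O + 2) = 1/(2 + O))
5634*R(-4*(-1) + 5) = 5634/(2 + (-4*(-1) + 5)) = 5634/(2 + (4 + 5)) = 5634/(2 + 9) = 5634/11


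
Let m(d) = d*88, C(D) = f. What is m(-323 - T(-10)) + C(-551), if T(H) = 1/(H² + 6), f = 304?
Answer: -1490404/53 ≈ -28121.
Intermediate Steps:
C(D) = 304
T(H) = 1/(6 + H²)
m(d) = 88*d
m(-323 - T(-10)) + C(-551) = 88*(-323 - 1/(6 + (-10)²)) + 304 = 88*(-323 - 1/(6 + 100)) + 304 = 88*(-323 - 1/106) + 304 = 88*(-34239/106) + 304 = -1506516/53 + 304 = -1490404/53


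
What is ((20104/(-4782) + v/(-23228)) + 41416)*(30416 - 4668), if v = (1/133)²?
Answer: 261879950075895600349/245603574993 ≈ 1.0663e+9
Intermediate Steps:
v = 1/17689 (v = (1/133)² = 1/17689 ≈ 5.6532e-5)
((20104/(-4782) + v/(-23228)) + 41416)*(30416 - 4668) = ((20104/(-4782) + (1/17689)/(-23228)) + 41416)*(30416 - 4668) = ((20104*(-1/4782) + (1/17689)*(-1/23228)) + 41416)*25748 = ((-10052/2391 - 1/410880092) + 41416)*25748 = (-4130166687175/982414299972 + 41416)*25748 = (40683540480953177/982414299972)*25748 = 261879950075895600349/245603574993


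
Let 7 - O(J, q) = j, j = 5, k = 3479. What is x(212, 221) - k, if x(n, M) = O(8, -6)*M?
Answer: -3037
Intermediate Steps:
O(J, q) = 2 (O(J, q) = 7 - 1*5 = 7 - 5 = 2)
x(n, M) = 2*M
x(212, 221) - k = 2*221 - 1*3479 = 442 - 3479 = -3037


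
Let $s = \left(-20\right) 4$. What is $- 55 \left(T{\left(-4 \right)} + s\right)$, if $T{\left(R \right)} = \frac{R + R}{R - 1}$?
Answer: $4312$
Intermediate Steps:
$T{\left(R \right)} = \frac{2 R}{-1 + R}$
$s = -80$
$- 55 \left(T{\left(-4 \right)} + s\right) = - 55 \left(2 \left(-4\right) \frac{1}{-1 - 4} - 80\right) = - 55 \left(2 \left(-4\right) \frac{1}{-5} - 80\right) = - 55 \left(2 \left(-4\right) \left(- \frac{1}{5}\right) - 80\right) = - 55 \left(\frac{8}{5} - 80\right) = \left(-55\right) \left(- \frac{392}{5}\right) = 4312$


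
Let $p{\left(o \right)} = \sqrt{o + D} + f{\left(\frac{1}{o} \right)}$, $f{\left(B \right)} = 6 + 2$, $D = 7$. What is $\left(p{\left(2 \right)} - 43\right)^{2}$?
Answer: $1024$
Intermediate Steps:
$f{\left(B \right)} = 8$
$p{\left(o \right)} = 8 + \sqrt{7 + o}$ ($p{\left(o \right)} = \sqrt{o + 7} + 8 = \sqrt{7 + o} + 8 = 8 + \sqrt{7 + o}$)
$\left(p{\left(2 \right)} - 43\right)^{2} = \left(\left(8 + \sqrt{7 + 2}\right) - 43\right)^{2} = \left(\left(8 + \sqrt{9}\right) - 43\right)^{2} = \left(\left(8 + 3\right) - 43\right)^{2} = \left(11 - 43\right)^{2} = \left(-32\right)^{2} = 1024$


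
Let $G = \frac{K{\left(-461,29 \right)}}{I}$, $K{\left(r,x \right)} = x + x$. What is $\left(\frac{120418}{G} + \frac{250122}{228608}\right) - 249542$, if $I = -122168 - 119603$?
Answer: $- \frac{1664726522235759}{3314816} \approx -5.0221 \cdot 10^{8}$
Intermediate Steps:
$K{\left(r,x \right)} = 2 x$
$I = -241771$
$G = - \frac{58}{241771}$ ($G = \frac{2 \cdot 29}{-241771} = 58 \left(- \frac{1}{241771}\right) = - \frac{58}{241771} \approx -0.0002399$)
$\left(\frac{120418}{G} + \frac{250122}{228608}\right) - 249542 = \left(\frac{120418}{- \frac{58}{241771}} + \frac{250122}{228608}\right) - 249542 = \left(120418 \left(- \frac{241771}{58}\right) + 250122 \cdot \frac{1}{228608}\right) - 249542 = \left(- \frac{14556790139}{29} + \frac{125061}{114304}\right) - 249542 = - \frac{1663899336421487}{3314816} - 249542 = - \frac{1664726522235759}{3314816}$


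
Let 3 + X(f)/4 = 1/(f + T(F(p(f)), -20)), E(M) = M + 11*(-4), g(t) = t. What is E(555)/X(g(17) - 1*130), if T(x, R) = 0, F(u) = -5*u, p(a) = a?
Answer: -57743/1360 ≈ -42.458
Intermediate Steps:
E(M) = -44 + M (E(M) = M - 44 = -44 + M)
X(f) = -12 + 4/f (X(f) = -12 + 4/(f + 0) = -12 + 4/f)
E(555)/X(g(17) - 1*130) = (-44 + 555)/(-12 + 4/(17 - 1*130)) = 511/(-12 + 4/(17 - 130)) = 511/(-12 + 4/(-113)) = 511/(-12 + 4*(-1/113)) = 511/(-12 - 4/113) = 511/(-1360/113) = 511*(-113/1360) = -57743/1360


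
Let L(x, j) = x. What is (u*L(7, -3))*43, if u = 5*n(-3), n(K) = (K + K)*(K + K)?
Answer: 54180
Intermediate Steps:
n(K) = 4*K**2 (n(K) = (2*K)*(2*K) = 4*K**2)
u = 180 (u = 5*(4*(-3)**2) = 5*(4*9) = 5*36 = 180)
(u*L(7, -3))*43 = (180*7)*43 = 1260*43 = 54180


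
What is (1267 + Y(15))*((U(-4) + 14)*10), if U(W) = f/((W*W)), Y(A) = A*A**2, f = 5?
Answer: 2657545/4 ≈ 6.6439e+5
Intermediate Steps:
Y(A) = A**3
U(W) = 5/W**2 (U(W) = 5/((W*W)) = 5/(W**2) = 5/W**2)
(1267 + Y(15))*((U(-4) + 14)*10) = (1267 + 15**3)*((5/(-4)**2 + 14)*10) = (1267 + 3375)*((5*(1/16) + 14)*10) = 4642*((5/16 + 14)*10) = 4642*((229/16)*10) = 4642*(1145/8) = 2657545/4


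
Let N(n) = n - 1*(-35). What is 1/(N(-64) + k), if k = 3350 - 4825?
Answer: -1/1504 ≈ -0.00066489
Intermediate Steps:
N(n) = 35 + n (N(n) = n + 35 = 35 + n)
k = -1475
1/(N(-64) + k) = 1/((35 - 64) - 1475) = 1/(-29 - 1475) = 1/(-1504) = -1/1504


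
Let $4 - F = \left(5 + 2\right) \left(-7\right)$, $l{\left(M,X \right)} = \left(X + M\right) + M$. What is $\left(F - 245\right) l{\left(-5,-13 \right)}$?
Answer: $4416$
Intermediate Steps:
$l{\left(M,X \right)} = X + 2 M$ ($l{\left(M,X \right)} = \left(M + X\right) + M = X + 2 M$)
$F = 53$ ($F = 4 - \left(5 + 2\right) \left(-7\right) = 4 - 7 \left(-7\right) = 4 - -49 = 4 + 49 = 53$)
$\left(F - 245\right) l{\left(-5,-13 \right)} = \left(53 - 245\right) \left(-13 + 2 \left(-5\right)\right) = - 192 \left(-13 - 10\right) = \left(-192\right) \left(-23\right) = 4416$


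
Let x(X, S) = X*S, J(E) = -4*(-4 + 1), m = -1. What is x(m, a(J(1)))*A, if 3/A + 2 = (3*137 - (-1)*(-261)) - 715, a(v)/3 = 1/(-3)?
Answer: -1/189 ≈ -0.0052910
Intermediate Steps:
J(E) = 12 (J(E) = -4*(-3) = 12)
a(v) = -1 (a(v) = 3/(-3) = 3*(-⅓) = -1)
A = -1/189 (A = 3/(-2 + ((3*137 - (-1)*(-261)) - 715)) = 3/(-2 + ((411 - 1*261) - 715)) = 3/(-2 + ((411 - 261) - 715)) = 3/(-2 + (150 - 715)) = 3/(-2 - 565) = 3/(-567) = 3*(-1/567) = -1/189 ≈ -0.0052910)
x(X, S) = S*X
x(m, a(J(1)))*A = -1*(-1)*(-1/189) = 1*(-1/189) = -1/189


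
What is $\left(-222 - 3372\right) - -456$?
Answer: $-3138$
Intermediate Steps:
$\left(-222 - 3372\right) - -456 = -3594 + 456 = -3138$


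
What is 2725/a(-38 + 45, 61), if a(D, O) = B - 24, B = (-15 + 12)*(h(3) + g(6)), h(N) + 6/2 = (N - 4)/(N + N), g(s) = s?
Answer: -1090/13 ≈ -83.846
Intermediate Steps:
h(N) = -3 + (-4 + N)/(2*N) (h(N) = -3 + (N - 4)/(N + N) = -3 + (-4 + N)/((2*N)) = -3 + (-4 + N)*(1/(2*N)) = -3 + (-4 + N)/(2*N))
B = -17/2 (B = (-15 + 12)*((-5/2 - 2/3) + 6) = -3*((-5/2 - 2*⅓) + 6) = -3*((-5/2 - ⅔) + 6) = -3*(-19/6 + 6) = -3*17/6 = -17/2 ≈ -8.5000)
a(D, O) = -65/2 (a(D, O) = -17/2 - 24 = -65/2)
2725/a(-38 + 45, 61) = 2725/(-65/2) = 2725*(-2/65) = -1090/13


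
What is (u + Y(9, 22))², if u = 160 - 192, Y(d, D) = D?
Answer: 100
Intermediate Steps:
u = -32
(u + Y(9, 22))² = (-32 + 22)² = (-10)² = 100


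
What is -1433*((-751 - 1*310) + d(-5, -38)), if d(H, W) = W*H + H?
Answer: 1255308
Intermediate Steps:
d(H, W) = H + H*W (d(H, W) = H*W + H = H + H*W)
-1433*((-751 - 1*310) + d(-5, -38)) = -1433*((-751 - 1*310) - 5*(1 - 38)) = -1433*((-751 - 310) - 5*(-37)) = -1433*(-1061 + 185) = -1433*(-876) = 1255308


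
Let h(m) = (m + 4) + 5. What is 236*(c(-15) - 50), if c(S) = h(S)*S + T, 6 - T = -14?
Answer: 14160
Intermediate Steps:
h(m) = 9 + m (h(m) = (4 + m) + 5 = 9 + m)
T = 20 (T = 6 - 1*(-14) = 6 + 14 = 20)
c(S) = 20 + S*(9 + S) (c(S) = (9 + S)*S + 20 = S*(9 + S) + 20 = 20 + S*(9 + S))
236*(c(-15) - 50) = 236*((20 - 15*(9 - 15)) - 50) = 236*((20 - 15*(-6)) - 50) = 236*((20 + 90) - 50) = 236*(110 - 50) = 236*60 = 14160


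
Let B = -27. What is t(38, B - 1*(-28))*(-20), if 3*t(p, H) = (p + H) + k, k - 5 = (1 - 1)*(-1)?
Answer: -880/3 ≈ -293.33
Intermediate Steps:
k = 5 (k = 5 + (1 - 1)*(-1) = 5 + 0*(-1) = 5 + 0 = 5)
t(p, H) = 5/3 + H/3 + p/3 (t(p, H) = ((p + H) + 5)/3 = ((H + p) + 5)/3 = (5 + H + p)/3 = 5/3 + H/3 + p/3)
t(38, B - 1*(-28))*(-20) = (5/3 + (-27 - 1*(-28))/3 + (1/3)*38)*(-20) = (5/3 + (-27 + 28)/3 + 38/3)*(-20) = (5/3 + (1/3)*1 + 38/3)*(-20) = (5/3 + 1/3 + 38/3)*(-20) = (44/3)*(-20) = -880/3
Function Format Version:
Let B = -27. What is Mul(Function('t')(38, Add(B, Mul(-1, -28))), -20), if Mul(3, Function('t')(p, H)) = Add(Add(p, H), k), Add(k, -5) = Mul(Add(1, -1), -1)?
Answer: Rational(-880, 3) ≈ -293.33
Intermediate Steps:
k = 5 (k = Add(5, Mul(Add(1, -1), -1)) = Add(5, Mul(0, -1)) = Add(5, 0) = 5)
Function('t')(p, H) = Add(Rational(5, 3), Mul(Rational(1, 3), H), Mul(Rational(1, 3), p)) (Function('t')(p, H) = Mul(Rational(1, 3), Add(Add(p, H), 5)) = Mul(Rational(1, 3), Add(Add(H, p), 5)) = Mul(Rational(1, 3), Add(5, H, p)) = Add(Rational(5, 3), Mul(Rational(1, 3), H), Mul(Rational(1, 3), p)))
Mul(Function('t')(38, Add(B, Mul(-1, -28))), -20) = Mul(Add(Rational(5, 3), Mul(Rational(1, 3), Add(-27, Mul(-1, -28))), Mul(Rational(1, 3), 38)), -20) = Mul(Add(Rational(5, 3), Mul(Rational(1, 3), Add(-27, 28)), Rational(38, 3)), -20) = Mul(Add(Rational(5, 3), Mul(Rational(1, 3), 1), Rational(38, 3)), -20) = Mul(Add(Rational(5, 3), Rational(1, 3), Rational(38, 3)), -20) = Mul(Rational(44, 3), -20) = Rational(-880, 3)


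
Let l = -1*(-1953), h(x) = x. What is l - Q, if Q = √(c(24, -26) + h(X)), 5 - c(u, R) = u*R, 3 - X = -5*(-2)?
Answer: 1953 - √622 ≈ 1928.1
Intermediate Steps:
X = -7 (X = 3 - (-5)*(-2) = 3 - 1*10 = 3 - 10 = -7)
c(u, R) = 5 - R*u (c(u, R) = 5 - u*R = 5 - R*u)
l = 1953
Q = √622 (Q = √((5 - 1*(-26)*24) - 7) = √((5 + 624) - 7) = √(629 - 7) = √622 ≈ 24.940)
l - Q = 1953 - √622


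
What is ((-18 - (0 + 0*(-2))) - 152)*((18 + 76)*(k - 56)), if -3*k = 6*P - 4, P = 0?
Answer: 2620720/3 ≈ 8.7357e+5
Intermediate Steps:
k = 4/3 (k = -(6*0 - 4)/3 = -(0 - 4)/3 = -⅓*(-4) = 4/3 ≈ 1.3333)
((-18 - (0 + 0*(-2))) - 152)*((18 + 76)*(k - 56)) = ((-18 - (0 + 0*(-2))) - 152)*((18 + 76)*(4/3 - 56)) = ((-18 - (0 + 0)) - 152)*(94*(-164/3)) = ((-18 - 1*0) - 152)*(-15416/3) = ((-18 + 0) - 152)*(-15416/3) = (-18 - 152)*(-15416/3) = -170*(-15416/3) = 2620720/3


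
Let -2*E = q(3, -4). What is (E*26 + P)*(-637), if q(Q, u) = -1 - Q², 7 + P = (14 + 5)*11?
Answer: -211484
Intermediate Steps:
P = 202 (P = -7 + (14 + 5)*11 = -7 + 19*11 = -7 + 209 = 202)
E = 5 (E = -(-1 - 1*3²)/2 = -(-1 - 1*9)/2 = -(-1 - 9)/2 = -½*(-10) = 5)
(E*26 + P)*(-637) = (5*26 + 202)*(-637) = (130 + 202)*(-637) = 332*(-637) = -211484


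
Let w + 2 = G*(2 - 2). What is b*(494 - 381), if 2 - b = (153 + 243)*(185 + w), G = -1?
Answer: -8188658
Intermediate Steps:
w = -2 (w = -2 - (2 - 2) = -2 - 1*0 = -2 + 0 = -2)
b = -72466 (b = 2 - (153 + 243)*(185 - 2) = 2 - 396*183 = 2 - 1*72468 = 2 - 72468 = -72466)
b*(494 - 381) = -72466*(494 - 381) = -72466*113 = -8188658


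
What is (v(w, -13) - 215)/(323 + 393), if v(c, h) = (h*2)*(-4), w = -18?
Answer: -111/716 ≈ -0.15503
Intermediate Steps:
v(c, h) = -8*h (v(c, h) = (2*h)*(-4) = -8*h)
(v(w, -13) - 215)/(323 + 393) = (-8*(-13) - 215)/(323 + 393) = (104 - 215)/716 = -111*1/716 = -111/716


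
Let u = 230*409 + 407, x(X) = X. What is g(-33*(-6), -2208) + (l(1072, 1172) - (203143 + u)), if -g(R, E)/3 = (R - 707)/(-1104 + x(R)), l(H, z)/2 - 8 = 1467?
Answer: -88990849/302 ≈ -2.9467e+5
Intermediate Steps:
l(H, z) = 2950 (l(H, z) = 16 + 2*1467 = 16 + 2934 = 2950)
u = 94477 (u = 94070 + 407 = 94477)
g(R, E) = -3*(-707 + R)/(-1104 + R) (g(R, E) = -3*(R - 707)/(-1104 + R) = -3*(-707 + R)/(-1104 + R))
g(-33*(-6), -2208) + (l(1072, 1172) - (203143 + u)) = 3*(707 - (-33)*(-6))/(-1104 - 33*(-6)) + (2950 - (203143 + 94477)) = 3*(707 - 1*198)/(-1104 + 198) + (2950 - 1*297620) = 3*(707 - 198)/(-906) + (2950 - 297620) = 3*(-1/906)*509 - 294670 = -509/302 - 294670 = -88990849/302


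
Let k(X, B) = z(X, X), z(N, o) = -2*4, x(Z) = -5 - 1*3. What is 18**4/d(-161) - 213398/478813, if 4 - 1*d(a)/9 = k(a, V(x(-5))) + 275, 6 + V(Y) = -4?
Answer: -5640998506/125927819 ≈ -44.795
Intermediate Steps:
x(Z) = -8 (x(Z) = -5 - 3 = -8)
V(Y) = -10 (V(Y) = -6 - 4 = -10)
z(N, o) = -8
k(X, B) = -8
d(a) = -2367 (d(a) = 36 - 9*(-8 + 275) = 36 - 9*267 = 36 - 2403 = -2367)
18**4/d(-161) - 213398/478813 = 18**4/(-2367) - 213398/478813 = 104976*(-1/2367) - 213398*1/478813 = -11664/263 - 213398/478813 = -5640998506/125927819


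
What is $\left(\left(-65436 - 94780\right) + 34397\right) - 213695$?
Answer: $-339514$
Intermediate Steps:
$\left(\left(-65436 - 94780\right) + 34397\right) - 213695 = \left(-160216 + 34397\right) - 213695 = -125819 - 213695 = -339514$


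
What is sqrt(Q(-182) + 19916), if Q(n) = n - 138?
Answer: 2*sqrt(4899) ≈ 139.99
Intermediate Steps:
Q(n) = -138 + n
sqrt(Q(-182) + 19916) = sqrt((-138 - 182) + 19916) = sqrt(-320 + 19916) = sqrt(19596) = 2*sqrt(4899)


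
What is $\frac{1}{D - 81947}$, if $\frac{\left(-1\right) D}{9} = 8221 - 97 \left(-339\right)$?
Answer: $- \frac{1}{451883} \approx -2.213 \cdot 10^{-6}$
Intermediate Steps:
$D = -369936$ ($D = - 9 \left(8221 - 97 \left(-339\right)\right) = - 9 \left(8221 - -32883\right) = - 9 \left(8221 + 32883\right) = \left(-9\right) 41104 = -369936$)
$\frac{1}{D - 81947} = \frac{1}{-369936 - 81947} = \frac{1}{-451883} = - \frac{1}{451883}$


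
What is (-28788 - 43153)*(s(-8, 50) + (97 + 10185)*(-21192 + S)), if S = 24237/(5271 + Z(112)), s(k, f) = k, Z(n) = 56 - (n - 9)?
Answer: 40935878367054187/2612 ≈ 1.5672e+13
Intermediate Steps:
Z(n) = 65 - n (Z(n) = 56 - (-9 + n) = 56 + (9 - n) = 65 - n)
S = 24237/5224 (S = 24237/(5271 + (65 - 1*112)) = 24237/(5271 + (65 - 112)) = 24237/(5271 - 47) = 24237/5224 ≈ 4.6395)
(-28788 - 43153)*(s(-8, 50) + (97 + 10185)*(-21192 + S)) = (-28788 - 43153)*(-8 + (97 + 10185)*(-21192 + 24237/5224)) = -71941*(-8 + 10282*(-110682771/5224)) = -71941*(-8 - 569020125711/2612) = -71941*(-569020146607/2612) = 40935878367054187/2612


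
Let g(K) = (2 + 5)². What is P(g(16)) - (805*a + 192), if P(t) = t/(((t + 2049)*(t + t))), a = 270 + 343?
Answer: -2071384771/4196 ≈ -4.9366e+5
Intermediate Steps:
a = 613
g(K) = 49 (g(K) = 7² = 49)
P(t) = 1/(2*(2049 + t)) (P(t) = t/(((2049 + t)*(2*t))) = t/((2*t*(2049 + t))) = t*(1/(2*t*(2049 + t))) = 1/(2*(2049 + t)))
P(g(16)) - (805*a + 192) = 1/(2*(2049 + 49)) - (805*613 + 192) = (½)/2098 - (493465 + 192) = (½)*(1/2098) - 1*493657 = 1/4196 - 493657 = -2071384771/4196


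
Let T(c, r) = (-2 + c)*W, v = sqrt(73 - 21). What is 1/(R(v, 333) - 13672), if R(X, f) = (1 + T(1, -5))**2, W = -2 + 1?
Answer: -1/13668 ≈ -7.3164e-5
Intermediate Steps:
W = -1
v = 2*sqrt(13) (v = sqrt(52) = 2*sqrt(13) ≈ 7.2111)
T(c, r) = 2 - c (T(c, r) = (-2 + c)*(-1) = 2 - c)
R(X, f) = 4 (R(X, f) = (1 + (2 - 1*1))**2 = (1 + (2 - 1))**2 = (1 + 1)**2 = 2**2 = 4)
1/(R(v, 333) - 13672) = 1/(4 - 13672) = 1/(-13668) = -1/13668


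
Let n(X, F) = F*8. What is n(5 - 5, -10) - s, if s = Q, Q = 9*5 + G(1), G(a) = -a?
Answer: -124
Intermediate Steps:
n(X, F) = 8*F
Q = 44 (Q = 9*5 - 1*1 = 45 - 1 = 44)
s = 44
n(5 - 5, -10) - s = 8*(-10) - 1*44 = -80 - 44 = -124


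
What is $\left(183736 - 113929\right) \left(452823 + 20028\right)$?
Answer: $33008309757$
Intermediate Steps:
$\left(183736 - 113929\right) \left(452823 + 20028\right) = 69807 \cdot 472851 = 33008309757$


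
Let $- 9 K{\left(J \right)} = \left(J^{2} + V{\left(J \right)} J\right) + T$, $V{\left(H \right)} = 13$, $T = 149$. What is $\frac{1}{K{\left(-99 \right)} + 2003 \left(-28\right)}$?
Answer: $- \frac{9}{513419} \approx -1.753 \cdot 10^{-5}$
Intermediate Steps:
$K{\left(J \right)} = - \frac{149}{9} - \frac{13 J}{9} - \frac{J^{2}}{9}$ ($K{\left(J \right)} = - \frac{\left(J^{2} + 13 J\right) + 149}{9} = - \frac{149 + J^{2} + 13 J}{9} = - \frac{149}{9} - \frac{13 J}{9} - \frac{J^{2}}{9}$)
$\frac{1}{K{\left(-99 \right)} + 2003 \left(-28\right)} = \frac{1}{\left(- \frac{149}{9} - -143 - \frac{\left(-99\right)^{2}}{9}\right) + 2003 \left(-28\right)} = \frac{1}{\left(- \frac{149}{9} + 143 - 1089\right) - 56084} = \frac{1}{- \frac{8663}{9} - 56084} = \frac{1}{- \frac{513419}{9}} = - \frac{9}{513419}$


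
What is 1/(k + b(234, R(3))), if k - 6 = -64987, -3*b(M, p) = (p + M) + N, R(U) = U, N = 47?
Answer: -3/195227 ≈ -1.5367e-5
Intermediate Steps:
b(M, p) = -47/3 - M/3 - p/3 (b(M, p) = -((p + M) + 47)/3 = -((M + p) + 47)/3 = -(47 + M + p)/3 = -47/3 - M/3 - p/3)
k = -64981 (k = 6 - 64987 = -64981)
1/(k + b(234, R(3))) = 1/(-64981 + (-47/3 - ⅓*234 - ⅓*3)) = 1/(-64981 + (-47/3 - 78 - 1)) = 1/(-64981 - 284/3) = 1/(-195227/3) = -3/195227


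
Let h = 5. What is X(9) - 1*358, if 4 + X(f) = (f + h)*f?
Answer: -236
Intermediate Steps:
X(f) = -4 + f*(5 + f) (X(f) = -4 + (f + 5)*f = -4 + (5 + f)*f = -4 + f*(5 + f))
X(9) - 1*358 = (-4 + 9**2 + 5*9) - 1*358 = (-4 + 81 + 45) - 358 = 122 - 358 = -236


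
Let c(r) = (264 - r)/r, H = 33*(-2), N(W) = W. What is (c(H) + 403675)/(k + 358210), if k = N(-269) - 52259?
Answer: 201835/152841 ≈ 1.3206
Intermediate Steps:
k = -52528 (k = -269 - 52259 = -52528)
H = -66
c(r) = (264 - r)/r
(c(H) + 403675)/(k + 358210) = ((264 - 1*(-66))/(-66) + 403675)/(-52528 + 358210) = (-(264 + 66)/66 + 403675)/305682 = (-1/66*330 + 403675)*(1/305682) = (-5 + 403675)*(1/305682) = 403670*(1/305682) = 201835/152841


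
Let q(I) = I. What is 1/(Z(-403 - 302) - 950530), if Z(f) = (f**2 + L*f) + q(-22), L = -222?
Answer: -1/297017 ≈ -3.3668e-6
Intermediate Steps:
Z(f) = -22 + f**2 - 222*f (Z(f) = (f**2 - 222*f) - 22 = -22 + f**2 - 222*f)
1/(Z(-403 - 302) - 950530) = 1/((-22 + (-403 - 302)**2 - 222*(-403 - 302)) - 950530) = 1/((-22 + (-705)**2 - 222*(-705)) - 950530) = 1/((-22 + 497025 + 156510) - 950530) = 1/(653513 - 950530) = 1/(-297017) = -1/297017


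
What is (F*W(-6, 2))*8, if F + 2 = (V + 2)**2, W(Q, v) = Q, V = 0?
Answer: -96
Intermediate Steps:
F = 2 (F = -2 + (0 + 2)**2 = -2 + 2**2 = -2 + 4 = 2)
(F*W(-6, 2))*8 = (2*(-6))*8 = -12*8 = -96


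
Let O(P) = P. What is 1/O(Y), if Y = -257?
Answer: -1/257 ≈ -0.0038911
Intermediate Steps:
1/O(Y) = 1/(-257) = -1/257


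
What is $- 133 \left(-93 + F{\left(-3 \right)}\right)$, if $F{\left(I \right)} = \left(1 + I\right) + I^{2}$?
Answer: $11438$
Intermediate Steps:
$F{\left(I \right)} = 1 + I + I^{2}$
$- 133 \left(-93 + F{\left(-3 \right)}\right) = - 133 \left(-93 + \left(1 - 3 + \left(-3\right)^{2}\right)\right) = - 133 \left(-93 + \left(1 - 3 + 9\right)\right) = - 133 \left(-93 + 7\right) = \left(-133\right) \left(-86\right) = 11438$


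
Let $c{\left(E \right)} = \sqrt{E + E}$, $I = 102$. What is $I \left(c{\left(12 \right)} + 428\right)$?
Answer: $43656 + 204 \sqrt{6} \approx 44156.0$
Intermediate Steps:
$c{\left(E \right)} = \sqrt{2} \sqrt{E}$ ($c{\left(E \right)} = \sqrt{2 E} = \sqrt{2} \sqrt{E}$)
$I \left(c{\left(12 \right)} + 428\right) = 102 \left(\sqrt{2} \sqrt{12} + 428\right) = 102 \left(\sqrt{2} \cdot 2 \sqrt{3} + 428\right) = 102 \left(2 \sqrt{6} + 428\right) = 102 \left(428 + 2 \sqrt{6}\right) = 43656 + 204 \sqrt{6}$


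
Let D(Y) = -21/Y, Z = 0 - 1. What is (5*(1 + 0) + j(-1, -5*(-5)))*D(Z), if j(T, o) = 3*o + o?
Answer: 2205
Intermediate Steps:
j(T, o) = 4*o
Z = -1
(5*(1 + 0) + j(-1, -5*(-5)))*D(Z) = (5*(1 + 0) + 4*(-5*(-5)))*(-21/(-1)) = (5*1 + 4*25)*(-21*(-1)) = (5 + 100)*21 = 105*21 = 2205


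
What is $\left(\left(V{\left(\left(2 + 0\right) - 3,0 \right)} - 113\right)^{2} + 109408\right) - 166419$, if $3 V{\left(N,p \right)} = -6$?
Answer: $-43786$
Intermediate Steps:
$V{\left(N,p \right)} = -2$ ($V{\left(N,p \right)} = \frac{1}{3} \left(-6\right) = -2$)
$\left(\left(V{\left(\left(2 + 0\right) - 3,0 \right)} - 113\right)^{2} + 109408\right) - 166419 = \left(\left(-2 - 113\right)^{2} + 109408\right) - 166419 = \left(\left(-115\right)^{2} + 109408\right) - 166419 = \left(13225 + 109408\right) - 166419 = 122633 - 166419 = -43786$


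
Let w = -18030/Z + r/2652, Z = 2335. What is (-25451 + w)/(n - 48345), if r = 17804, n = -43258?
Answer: 7880476232/28362212463 ≈ 0.27785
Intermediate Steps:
w = -312161/309621 (w = -18030/2335 + 17804/2652 = -18030*1/2335 + 17804*(1/2652) = -3606/467 + 4451/663 = -312161/309621 ≈ -1.0082)
(-25451 + w)/(n - 48345) = (-25451 - 312161/309621)/(-43258 - 48345) = -7880476232/309621/(-91603) = -7880476232/309621*(-1/91603) = 7880476232/28362212463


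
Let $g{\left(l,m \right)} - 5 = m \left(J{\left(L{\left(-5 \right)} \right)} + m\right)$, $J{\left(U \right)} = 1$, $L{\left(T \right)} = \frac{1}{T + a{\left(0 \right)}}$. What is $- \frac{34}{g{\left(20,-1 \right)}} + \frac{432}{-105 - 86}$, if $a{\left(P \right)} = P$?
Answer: $- \frac{8654}{955} \approx -9.0618$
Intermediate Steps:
$L{\left(T \right)} = \frac{1}{T}$ ($L{\left(T \right)} = \frac{1}{T + 0} = \frac{1}{T}$)
$g{\left(l,m \right)} = 5 + m \left(1 + m\right)$
$- \frac{34}{g{\left(20,-1 \right)}} + \frac{432}{-105 - 86} = - \frac{34}{5 - 1 + \left(-1\right)^{2}} + \frac{432}{-105 - 86} = - \frac{34}{5 - 1 + 1} + \frac{432}{-105 - 86} = - \frac{34}{5} + \frac{432}{-191} = \left(-34\right) \frac{1}{5} + 432 \left(- \frac{1}{191}\right) = - \frac{34}{5} - \frac{432}{191} = - \frac{8654}{955}$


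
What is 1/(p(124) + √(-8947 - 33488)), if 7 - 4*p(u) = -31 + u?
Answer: -86/171589 - 12*I*√4715/171589 ≈ -0.0005012 - 0.0048021*I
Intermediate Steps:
p(u) = 19/2 - u/4 (p(u) = 7/4 - (-31 + u)/4 = 7/4 + (31/4 - u/4) = 19/2 - u/4)
1/(p(124) + √(-8947 - 33488)) = 1/((19/2 - ¼*124) + √(-8947 - 33488)) = 1/((19/2 - 31) + √(-42435)) = 1/(-43/2 + 3*I*√4715)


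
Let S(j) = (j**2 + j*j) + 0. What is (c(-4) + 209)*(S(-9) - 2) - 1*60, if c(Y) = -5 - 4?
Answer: 31940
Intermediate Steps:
c(Y) = -9
S(j) = 2*j**2 (S(j) = (j**2 + j**2) + 0 = 2*j**2 + 0 = 2*j**2)
(c(-4) + 209)*(S(-9) - 2) - 1*60 = (-9 + 209)*(2*(-9)**2 - 2) - 1*60 = 200*(2*81 - 2) - 60 = 200*(162 - 2) - 60 = 200*160 - 60 = 32000 - 60 = 31940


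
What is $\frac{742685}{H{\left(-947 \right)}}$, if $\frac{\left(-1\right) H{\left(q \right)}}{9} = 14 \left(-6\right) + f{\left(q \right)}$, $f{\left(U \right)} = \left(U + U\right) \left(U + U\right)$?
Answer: $- \frac{742685}{32284368} \approx -0.023004$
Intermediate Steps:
$f{\left(U \right)} = 4 U^{2}$ ($f{\left(U \right)} = 2 U 2 U = 4 U^{2}$)
$H{\left(q \right)} = 756 - 36 q^{2}$ ($H{\left(q \right)} = - 9 \left(14 \left(-6\right) + 4 q^{2}\right) = - 9 \left(-84 + 4 q^{2}\right) = 756 - 36 q^{2}$)
$\frac{742685}{H{\left(-947 \right)}} = \frac{742685}{756 - 36 \left(-947\right)^{2}} = \frac{742685}{756 - 32285124} = \frac{742685}{-32284368} = 742685 \left(- \frac{1}{32284368}\right) = - \frac{742685}{32284368}$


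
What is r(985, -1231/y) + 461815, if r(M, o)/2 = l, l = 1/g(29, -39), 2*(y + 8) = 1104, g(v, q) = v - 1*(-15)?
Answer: 10159931/22 ≈ 4.6182e+5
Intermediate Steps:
g(v, q) = 15 + v (g(v, q) = v + 15 = 15 + v)
y = 544 (y = -8 + (1/2)*1104 = -8 + 552 = 544)
l = 1/44 (l = 1/(15 + 29) = 1/44 ≈ 0.022727)
r(M, o) = 1/22 (r(M, o) = 2*(1/44) = 1/22)
r(985, -1231/y) + 461815 = 1/22 + 461815 = 10159931/22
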